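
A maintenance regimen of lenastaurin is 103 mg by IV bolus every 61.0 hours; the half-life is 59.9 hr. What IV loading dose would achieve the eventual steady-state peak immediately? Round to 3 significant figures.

k = ln 2 / 59.9 = 0.01157 hr⁻¹
Accumulation ratio R = 1 / (1 − e^(−kτ)) = 1 / (1 − e^(−0.01157×61.0)) = 1 / (1 − 0.4937) = 1.975
Loading dose = maintenance dose × R = 103 × 1.975 ≈ 203 mg

203 mg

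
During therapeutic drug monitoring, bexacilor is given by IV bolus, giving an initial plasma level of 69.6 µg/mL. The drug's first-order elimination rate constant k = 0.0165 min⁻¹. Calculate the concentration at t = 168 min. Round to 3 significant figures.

C(t) = C₀ e^(−kt) = 69.6 × e^(−0.01650 × 168) = 69.6 × e^(−2.772) = 69.6 × 0.06254 ≈ 4.35 µg/mL

4.35 µg/mL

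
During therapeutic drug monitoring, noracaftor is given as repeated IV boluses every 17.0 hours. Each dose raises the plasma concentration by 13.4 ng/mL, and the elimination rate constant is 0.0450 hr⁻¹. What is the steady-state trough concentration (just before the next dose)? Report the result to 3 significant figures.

Fraction remaining after one interval: e^(−kτ) = e^(−0.04500 × 17.0) = 0.4653
R = 1 / (1 − 0.4653) = 1.870
Css,max = 13.4 × 1.870 = 25.06 ng/mL
Css,min = Css,max × e^(−kτ) = 25.06 × 0.4653 ≈ 11.7 ng/mL

11.7 ng/mL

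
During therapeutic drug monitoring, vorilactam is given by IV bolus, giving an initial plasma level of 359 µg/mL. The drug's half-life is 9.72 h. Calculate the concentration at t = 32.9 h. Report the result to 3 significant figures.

k = ln 2 / 9.72 = 0.07131 h⁻¹
32.9 h is 3.385 half-lives, so C = 359 × (1/2)^3.385 = 359 × 0.09574 ≈ 34.4 µg/mL

34.4 µg/mL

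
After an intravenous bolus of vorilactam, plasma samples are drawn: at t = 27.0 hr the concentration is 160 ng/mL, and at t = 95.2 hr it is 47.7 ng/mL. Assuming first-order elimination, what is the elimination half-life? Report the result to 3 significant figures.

39.1 hours

k = ln(C₁/C₂) / (t₂ − t₁) = ln(160/47.7) / (95.2 − 27.0)
  = 1.210 / 68.20 = 0.01775 hr⁻¹
t½ = ln 2 / k = ln 2 / 0.01775 ≈ 39.1 hours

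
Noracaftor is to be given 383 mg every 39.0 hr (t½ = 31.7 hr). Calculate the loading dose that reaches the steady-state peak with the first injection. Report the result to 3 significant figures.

k = ln 2 / 31.7 = 0.02187 hr⁻¹
Accumulation ratio R = 1 / (1 − e^(−kτ)) = 1 / (1 − e^(−0.02187×39.0)) = 1 / (1 − 0.4262) = 1.743
Loading dose = maintenance dose × R = 383 × 1.743 ≈ 668 mg

668 mg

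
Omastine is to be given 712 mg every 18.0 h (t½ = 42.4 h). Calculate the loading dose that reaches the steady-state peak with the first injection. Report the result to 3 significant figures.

2790 mg

k = ln 2 / 42.4 = 0.01635 h⁻¹
Accumulation ratio R = 1 / (1 − e^(−kτ)) = 1 / (1 − e^(−0.01635×18.0)) = 1 / (1 − 0.7451) = 3.923
Loading dose = maintenance dose × R = 712 × 3.923 ≈ 2790 mg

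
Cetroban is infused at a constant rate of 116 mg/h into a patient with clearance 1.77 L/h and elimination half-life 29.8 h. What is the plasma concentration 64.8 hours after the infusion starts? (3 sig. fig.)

Css = rate / CL = 116 / 1.77 = 65.54 µg/mL
k = ln 2 / 29.8 = 0.02326 h⁻¹
C(t) = Css (1 − e^(−kt)) = 65.54 × (1 − e^(−1.507)) = 65.54 × 0.7785 ≈ 51.0 µg/mL

51.0 µg/mL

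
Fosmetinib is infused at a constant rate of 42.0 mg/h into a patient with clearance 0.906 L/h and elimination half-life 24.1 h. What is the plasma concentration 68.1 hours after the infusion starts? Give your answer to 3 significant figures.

39.8 µg/mL

Css = rate / CL = 42.0 / 0.906 = 46.36 µg/mL
k = ln 2 / 24.1 = 0.02876 h⁻¹
C(t) = Css (1 − e^(−kt)) = 46.36 × (1 − e^(−1.959)) = 46.36 × 0.8590 ≈ 39.8 µg/mL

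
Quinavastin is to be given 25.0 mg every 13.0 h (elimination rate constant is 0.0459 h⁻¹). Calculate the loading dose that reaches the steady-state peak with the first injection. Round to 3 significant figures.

Accumulation ratio R = 1 / (1 − e^(−kτ)) = 1 / (1 − e^(−0.04590×13.0)) = 1 / (1 − 0.5506) = 2.225
Loading dose = maintenance dose × R = 25.0 × 2.225 ≈ 55.6 mg

55.6 mg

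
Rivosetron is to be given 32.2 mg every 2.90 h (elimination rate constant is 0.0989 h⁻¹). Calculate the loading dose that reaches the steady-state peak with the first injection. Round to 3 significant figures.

129 mg

Accumulation ratio R = 1 / (1 − e^(−kτ)) = 1 / (1 − e^(−0.09890×2.90)) = 1 / (1 − 0.7507) = 4.010
Loading dose = maintenance dose × R = 32.2 × 4.010 ≈ 129 mg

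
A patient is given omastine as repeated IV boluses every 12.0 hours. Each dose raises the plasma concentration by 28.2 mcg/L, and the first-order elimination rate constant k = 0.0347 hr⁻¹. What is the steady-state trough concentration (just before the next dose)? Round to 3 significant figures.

54.6 mcg/L

Fraction remaining after one interval: e^(−kτ) = e^(−0.03470 × 12.0) = 0.6594
R = 1 / (1 − 0.6594) = 2.936
Css,max = 28.2 × 2.936 = 82.80 mcg/L
Css,min = Css,max × e^(−kτ) = 82.80 × 0.6594 ≈ 54.6 mcg/L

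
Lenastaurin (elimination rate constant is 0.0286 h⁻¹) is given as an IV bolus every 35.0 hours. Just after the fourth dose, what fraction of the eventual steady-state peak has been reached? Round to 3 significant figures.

0.982

f_n = 1 − e^(−nkτ) = 1 − e^(−4 × 0.02860 × 35.0) = 1 − e^(−4.004) = 1 − 0.01824 ≈ 0.982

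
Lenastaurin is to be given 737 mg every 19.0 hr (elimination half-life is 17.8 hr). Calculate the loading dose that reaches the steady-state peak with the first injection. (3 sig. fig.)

k = ln 2 / 17.8 = 0.03894 hr⁻¹
Accumulation ratio R = 1 / (1 − e^(−kτ)) = 1 / (1 − e^(−0.03894×19.0)) = 1 / (1 − 0.4772) = 1.913
Loading dose = maintenance dose × R = 737 × 1.913 ≈ 1410 mg

1410 mg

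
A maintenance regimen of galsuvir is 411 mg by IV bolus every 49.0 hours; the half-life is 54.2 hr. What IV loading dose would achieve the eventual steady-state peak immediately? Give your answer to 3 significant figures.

883 mg

k = ln 2 / 54.2 = 0.01279 hr⁻¹
Accumulation ratio R = 1 / (1 − e^(−kτ)) = 1 / (1 − e^(−0.01279×49.0)) = 1 / (1 − 0.5344) = 2.148
Loading dose = maintenance dose × R = 411 × 2.148 ≈ 883 mg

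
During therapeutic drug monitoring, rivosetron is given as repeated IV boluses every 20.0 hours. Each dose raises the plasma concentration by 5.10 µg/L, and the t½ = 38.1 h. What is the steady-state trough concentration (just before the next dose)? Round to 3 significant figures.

k = ln 2 / 38.1 = 0.01819 h⁻¹
Fraction remaining after one interval: e^(−kτ) = e^(−0.01819 × 20.0) = 0.6950
R = 1 / (1 − 0.6950) = 3.279
Css,max = 5.10 × 3.279 = 16.72 µg/L
Css,min = Css,max × e^(−kτ) = 16.72 × 0.6950 ≈ 11.6 µg/L

11.6 µg/L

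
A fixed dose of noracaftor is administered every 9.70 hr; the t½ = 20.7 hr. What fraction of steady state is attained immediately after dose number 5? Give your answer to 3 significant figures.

k = ln 2 / 20.7 = 0.03349 hr⁻¹
f_n = 1 − e^(−nkτ) = 1 − e^(−5 × 0.03349 × 9.70) = 1 − e^(−1.624) = 1 − 0.1971 ≈ 0.803

0.803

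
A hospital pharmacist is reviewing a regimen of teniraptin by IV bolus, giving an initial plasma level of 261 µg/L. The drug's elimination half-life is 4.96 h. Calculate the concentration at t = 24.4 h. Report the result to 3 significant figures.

8.63 µg/L

k = ln 2 / 4.96 = 0.1397 h⁻¹
C(t) = C₀ e^(−kt) = 261 × e^(−0.1397 × 24.4) = 261 × e^(−3.410) = 261 × 0.03305 ≈ 8.63 µg/L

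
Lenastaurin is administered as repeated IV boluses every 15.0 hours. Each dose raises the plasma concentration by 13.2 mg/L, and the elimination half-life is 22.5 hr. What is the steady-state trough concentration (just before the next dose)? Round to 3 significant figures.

k = ln 2 / 22.5 = 0.03081 hr⁻¹
Fraction remaining after one interval: e^(−kτ) = e^(−0.03081 × 15.0) = 0.6300
R = 1 / (1 − 0.6300) = 2.702
Css,max = 13.2 × 2.702 = 35.67 mg/L
Css,min = Css,max × e^(−kτ) = 35.67 × 0.6300 ≈ 22.5 mg/L

22.5 mg/L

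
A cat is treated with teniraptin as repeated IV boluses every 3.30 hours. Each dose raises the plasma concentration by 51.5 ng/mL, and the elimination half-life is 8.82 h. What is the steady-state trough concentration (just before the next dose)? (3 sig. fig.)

k = ln 2 / 8.82 = 0.07859 h⁻¹
Fraction remaining after one interval: e^(−kτ) = e^(−0.07859 × 3.30) = 0.7716
R = 1 / (1 − 0.7716) = 4.378
Css,max = 51.5 × 4.378 = 225.4 ng/mL
Css,min = Css,max × e^(−kτ) = 225.4 × 0.7716 ≈ 174 ng/mL

174 ng/mL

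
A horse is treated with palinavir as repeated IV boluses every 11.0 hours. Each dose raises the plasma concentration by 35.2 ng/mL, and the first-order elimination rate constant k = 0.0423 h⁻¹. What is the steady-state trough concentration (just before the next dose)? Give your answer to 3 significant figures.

59.4 ng/mL

Fraction remaining after one interval: e^(−kτ) = e^(−0.04230 × 11.0) = 0.6279
R = 1 / (1 − 0.6279) = 2.688
Css,max = 35.2 × 2.688 = 94.61 ng/mL
Css,min = Css,max × e^(−kτ) = 94.61 × 0.6279 ≈ 59.4 ng/mL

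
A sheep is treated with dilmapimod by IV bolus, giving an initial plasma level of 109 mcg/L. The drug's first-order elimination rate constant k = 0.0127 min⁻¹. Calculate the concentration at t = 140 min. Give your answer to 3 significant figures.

18.4 mcg/L

C(t) = C₀ e^(−kt) = 109 × e^(−0.01270 × 140) = 109 × e^(−1.778) = 109 × 0.1690 ≈ 18.4 mcg/L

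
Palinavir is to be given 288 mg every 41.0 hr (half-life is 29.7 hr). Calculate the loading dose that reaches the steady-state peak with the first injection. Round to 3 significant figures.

468 mg

k = ln 2 / 29.7 = 0.02334 hr⁻¹
Accumulation ratio R = 1 / (1 − e^(−kτ)) = 1 / (1 − e^(−0.02334×41.0)) = 1 / (1 − 0.3841) = 1.624
Loading dose = maintenance dose × R = 288 × 1.624 ≈ 468 mg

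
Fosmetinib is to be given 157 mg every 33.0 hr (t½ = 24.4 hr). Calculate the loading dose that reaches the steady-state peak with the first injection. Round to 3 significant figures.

k = ln 2 / 24.4 = 0.02841 hr⁻¹
Accumulation ratio R = 1 / (1 − e^(−kτ)) = 1 / (1 − e^(−0.02841×33.0)) = 1 / (1 − 0.3916) = 1.644
Loading dose = maintenance dose × R = 157 × 1.644 ≈ 258 mg

258 mg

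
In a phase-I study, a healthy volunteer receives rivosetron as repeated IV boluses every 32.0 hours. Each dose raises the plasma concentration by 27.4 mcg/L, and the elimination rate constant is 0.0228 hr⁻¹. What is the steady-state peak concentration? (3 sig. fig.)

Fraction remaining after one interval: e^(−kτ) = e^(−0.02280 × 32.0) = 0.4821
R = 1 / (1 − 0.4821) = 1.931
Css,max = 27.4 × 1.931 ≈ 52.9 mcg/L

52.9 mcg/L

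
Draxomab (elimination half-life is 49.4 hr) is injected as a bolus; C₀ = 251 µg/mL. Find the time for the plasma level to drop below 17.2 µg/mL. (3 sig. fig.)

191 hours

k = ln 2 / 49.4 = 0.01403 hr⁻¹
C(t) = C₀ e^(−kt)  ⇒  t = ln(C₀/C) / k
t = ln(251/17.2) / 0.01403 = 2.681 / 0.01403 ≈ 191 hours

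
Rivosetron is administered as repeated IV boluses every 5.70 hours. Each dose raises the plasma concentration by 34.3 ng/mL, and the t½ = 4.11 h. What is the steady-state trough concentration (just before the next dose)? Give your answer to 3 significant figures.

21.2 ng/mL

k = ln 2 / 4.11 = 0.1686 h⁻¹
Fraction remaining after one interval: e^(−kτ) = e^(−0.1686 × 5.70) = 0.3824
R = 1 / (1 − 0.3824) = 1.619
Css,max = 34.3 × 1.619 = 55.54 ng/mL
Css,min = Css,max × e^(−kτ) = 55.54 × 0.3824 ≈ 21.2 ng/mL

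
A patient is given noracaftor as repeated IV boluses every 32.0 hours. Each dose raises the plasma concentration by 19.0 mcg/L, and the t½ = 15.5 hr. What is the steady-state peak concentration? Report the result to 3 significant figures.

25.0 mcg/L

k = ln 2 / 15.5 = 0.04472 hr⁻¹
Fraction remaining after one interval: e^(−kτ) = e^(−0.04472 × 32.0) = 0.2391
R = 1 / (1 − 0.2391) = 1.314
Css,max = 19.0 × 1.314 ≈ 25.0 mcg/L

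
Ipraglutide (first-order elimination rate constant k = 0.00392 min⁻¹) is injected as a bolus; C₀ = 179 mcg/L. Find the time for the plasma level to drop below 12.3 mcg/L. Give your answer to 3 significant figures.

683 minutes

C(t) = C₀ e^(−kt)  ⇒  t = ln(C₀/C) / k
t = ln(179/12.3) / 0.003920 = 2.678 / 0.003920 ≈ 683 minutes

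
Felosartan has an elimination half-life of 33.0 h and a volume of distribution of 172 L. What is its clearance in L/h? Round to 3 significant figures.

k = ln 2 / t½ = ln 2 / 33.0 = 0.02100 h⁻¹
CL = k · V = 0.02100 × 172 ≈ 3.61 L/h

3.61 L/h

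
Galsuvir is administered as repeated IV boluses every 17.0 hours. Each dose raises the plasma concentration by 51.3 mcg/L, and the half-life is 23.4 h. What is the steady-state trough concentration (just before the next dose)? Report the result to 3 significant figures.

k = ln 2 / 23.4 = 0.02962 h⁻¹
Fraction remaining after one interval: e^(−kτ) = e^(−0.02962 × 17.0) = 0.6044
R = 1 / (1 − 0.6044) = 2.528
Css,max = 51.3 × 2.528 = 129.7 mcg/L
Css,min = Css,max × e^(−kτ) = 129.7 × 0.6044 ≈ 78.4 mcg/L

78.4 mcg/L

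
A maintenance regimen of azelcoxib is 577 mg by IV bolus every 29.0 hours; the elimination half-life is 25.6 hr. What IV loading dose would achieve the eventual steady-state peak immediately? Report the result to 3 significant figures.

1060 mg

k = ln 2 / 25.6 = 0.02708 hr⁻¹
Accumulation ratio R = 1 / (1 − e^(−kτ)) = 1 / (1 − e^(−0.02708×29.0)) = 1 / (1 − 0.4560) = 1.838
Loading dose = maintenance dose × R = 577 × 1.838 ≈ 1060 mg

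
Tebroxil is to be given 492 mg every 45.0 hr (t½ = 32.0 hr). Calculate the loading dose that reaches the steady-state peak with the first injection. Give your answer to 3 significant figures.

790 mg

k = ln 2 / 32.0 = 0.02166 hr⁻¹
Accumulation ratio R = 1 / (1 − e^(−kτ)) = 1 / (1 − e^(−0.02166×45.0)) = 1 / (1 − 0.3773) = 1.606
Loading dose = maintenance dose × R = 492 × 1.606 ≈ 790 mg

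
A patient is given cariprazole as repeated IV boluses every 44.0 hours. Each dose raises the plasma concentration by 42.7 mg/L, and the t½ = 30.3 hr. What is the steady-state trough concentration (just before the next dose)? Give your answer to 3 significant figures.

k = ln 2 / 30.3 = 0.02288 hr⁻¹
Fraction remaining after one interval: e^(−kτ) = e^(−0.02288 × 44.0) = 0.3655
R = 1 / (1 − 0.3655) = 1.576
Css,max = 42.7 × 1.576 = 67.29 mg/L
Css,min = Css,max × e^(−kτ) = 67.29 × 0.3655 ≈ 24.6 mg/L

24.6 mg/L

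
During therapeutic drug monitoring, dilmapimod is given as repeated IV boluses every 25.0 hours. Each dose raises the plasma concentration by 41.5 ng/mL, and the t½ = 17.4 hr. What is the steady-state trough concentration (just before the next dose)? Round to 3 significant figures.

k = ln 2 / 17.4 = 0.03984 hr⁻¹
Fraction remaining after one interval: e^(−kτ) = e^(−0.03984 × 25.0) = 0.3694
R = 1 / (1 − 0.3694) = 1.586
Css,max = 41.5 × 1.586 = 65.81 ng/mL
Css,min = Css,max × e^(−kτ) = 65.81 × 0.3694 ≈ 24.3 ng/mL

24.3 ng/mL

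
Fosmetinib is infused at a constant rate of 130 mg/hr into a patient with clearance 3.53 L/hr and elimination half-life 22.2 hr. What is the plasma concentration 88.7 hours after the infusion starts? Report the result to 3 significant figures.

34.5 µg/mL

Css = rate / CL = 130 / 3.53 = 36.83 µg/mL
k = ln 2 / 22.2 = 0.03122 hr⁻¹
C(t) = Css (1 − e^(−kt)) = 36.83 × (1 − e^(−2.769)) = 36.83 × 0.9373 ≈ 34.5 µg/mL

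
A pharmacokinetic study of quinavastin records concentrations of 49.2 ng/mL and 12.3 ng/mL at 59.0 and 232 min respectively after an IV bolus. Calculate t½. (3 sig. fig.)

86.5 minutes

k = ln(C₁/C₂) / (t₂ − t₁) = ln(49.2/12.3) / (232 − 59.0)
  = 1.386 / 173.0 = 0.008013 min⁻¹
t½ = ln 2 / k = ln 2 / 0.008013 ≈ 86.5 minutes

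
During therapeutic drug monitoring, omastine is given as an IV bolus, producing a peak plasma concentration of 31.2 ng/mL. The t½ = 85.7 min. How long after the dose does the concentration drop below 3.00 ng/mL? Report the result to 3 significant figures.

290 minutes

k = ln 2 / 85.7 = 0.008088 min⁻¹
C(t) = C₀ e^(−kt)  ⇒  t = ln(C₀/C) / k
t = ln(31.2/3.00) / 0.008088 = 2.342 / 0.008088 ≈ 290 minutes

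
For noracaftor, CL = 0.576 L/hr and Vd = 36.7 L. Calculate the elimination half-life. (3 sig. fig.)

44.2 hours

k = CL / V = 0.576 / 36.7 = 0.01569 hr⁻¹
t½ = ln 2 / k = ln 2 / 0.01569 ≈ 44.2 hours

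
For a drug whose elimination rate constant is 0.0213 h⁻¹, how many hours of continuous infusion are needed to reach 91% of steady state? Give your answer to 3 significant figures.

113 hours

f = 1 − e^(−kt)  ⇒  t = −ln(1 − f) / k
t = −ln(1 − 0.91) / 0.02130 = 2.408 / 0.02130 ≈ 113 hours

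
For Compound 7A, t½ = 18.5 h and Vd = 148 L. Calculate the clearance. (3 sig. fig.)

5.55 L/h

k = ln 2 / t½ = ln 2 / 18.5 = 0.03747 h⁻¹
CL = k · V = 0.03747 × 148 ≈ 5.55 L/h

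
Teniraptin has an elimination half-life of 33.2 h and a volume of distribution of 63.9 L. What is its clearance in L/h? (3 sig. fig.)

k = ln 2 / t½ = ln 2 / 33.2 = 0.02088 h⁻¹
CL = k · V = 0.02088 × 63.9 ≈ 1.33 L/h

1.33 L/h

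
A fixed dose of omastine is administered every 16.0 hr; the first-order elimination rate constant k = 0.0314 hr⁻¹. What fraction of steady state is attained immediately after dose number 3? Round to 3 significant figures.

0.778

f_n = 1 − e^(−nkτ) = 1 − e^(−3 × 0.03140 × 16.0) = 1 − e^(−1.507) = 1 − 0.2215 ≈ 0.778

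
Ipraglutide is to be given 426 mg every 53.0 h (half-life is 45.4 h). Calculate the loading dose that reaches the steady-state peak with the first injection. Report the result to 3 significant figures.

k = ln 2 / 45.4 = 0.01527 h⁻¹
Accumulation ratio R = 1 / (1 − e^(−kτ)) = 1 / (1 − e^(−0.01527×53.0)) = 1 / (1 − 0.4452) = 1.803
Loading dose = maintenance dose × R = 426 × 1.803 ≈ 768 mg

768 mg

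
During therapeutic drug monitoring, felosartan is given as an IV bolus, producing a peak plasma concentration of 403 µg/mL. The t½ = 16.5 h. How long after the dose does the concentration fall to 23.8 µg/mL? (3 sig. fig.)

k = ln 2 / 16.5 = 0.04201 h⁻¹
C(t) = C₀ e^(−kt)  ⇒  t = ln(C₀/C) / k
t = ln(403/23.8) / 0.04201 = 2.829 / 0.04201 ≈ 67.3 hours

67.3 hours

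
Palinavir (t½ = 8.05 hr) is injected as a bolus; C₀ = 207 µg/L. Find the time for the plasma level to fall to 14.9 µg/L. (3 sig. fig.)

30.6 hours

k = ln 2 / 8.05 = 0.08611 hr⁻¹
C(t) = C₀ e^(−kt)  ⇒  t = ln(C₀/C) / k
t = ln(207/14.9) / 0.08611 = 2.631 / 0.08611 ≈ 30.6 hours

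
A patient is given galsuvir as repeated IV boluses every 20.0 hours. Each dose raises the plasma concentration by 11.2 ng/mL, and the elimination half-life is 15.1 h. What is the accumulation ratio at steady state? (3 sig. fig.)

1.66

k = ln 2 / 15.1 = 0.04590 h⁻¹
Fraction remaining after one interval: e^(−kτ) = e^(−0.04590 × 20.0) = 0.3993
R = 1 / (1 − 0.3993) = 1 / 0.6007 ≈ 1.66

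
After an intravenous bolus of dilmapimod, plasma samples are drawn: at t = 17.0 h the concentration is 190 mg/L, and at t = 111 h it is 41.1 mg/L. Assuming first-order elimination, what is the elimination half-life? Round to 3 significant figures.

k = ln(C₁/C₂) / (t₂ − t₁) = ln(190/41.1) / (111 − 17.0)
  = 1.531 / 94.00 = 0.01629 h⁻¹
t½ = ln 2 / k = ln 2 / 0.01629 ≈ 42.6 hours

42.6 hours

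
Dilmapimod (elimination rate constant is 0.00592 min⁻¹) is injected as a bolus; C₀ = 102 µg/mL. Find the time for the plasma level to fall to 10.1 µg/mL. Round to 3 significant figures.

C(t) = C₀ e^(−kt)  ⇒  t = ln(C₀/C) / k
t = ln(102/10.1) / 0.005920 = 2.312 / 0.005920 ≈ 391 minutes

391 minutes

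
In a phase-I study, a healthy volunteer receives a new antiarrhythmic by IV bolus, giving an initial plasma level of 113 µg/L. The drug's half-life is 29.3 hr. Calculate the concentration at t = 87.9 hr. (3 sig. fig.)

k = ln 2 / 29.3 = 0.02366 hr⁻¹
87.9 hr is 3.000 half-lives, so C = 113 × (1/2)^3.000 = 113 × 0.1250 ≈ 14.1 µg/L

14.1 µg/L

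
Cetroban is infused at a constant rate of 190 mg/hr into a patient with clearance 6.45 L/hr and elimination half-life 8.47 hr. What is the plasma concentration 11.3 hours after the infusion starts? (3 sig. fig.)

Css = rate / CL = 190 / 6.45 = 29.46 µg/mL
k = ln 2 / 8.47 = 0.08184 hr⁻¹
C(t) = Css (1 − e^(−kt)) = 29.46 × (1 − e^(−0.9247)) = 29.46 × 0.6034 ≈ 17.8 µg/mL

17.8 µg/mL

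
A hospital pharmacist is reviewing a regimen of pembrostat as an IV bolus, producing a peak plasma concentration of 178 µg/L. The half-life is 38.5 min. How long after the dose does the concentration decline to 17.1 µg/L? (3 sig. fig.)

130 minutes

k = ln 2 / 38.5 = 0.01800 min⁻¹
C(t) = C₀ e^(−kt)  ⇒  t = ln(C₀/C) / k
t = ln(178/17.1) / 0.01800 = 2.343 / 0.01800 ≈ 130 minutes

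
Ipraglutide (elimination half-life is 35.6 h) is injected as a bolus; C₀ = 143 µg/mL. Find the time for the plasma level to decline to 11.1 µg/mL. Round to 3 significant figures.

131 hours

k = ln 2 / 35.6 = 0.01947 h⁻¹
C(t) = C₀ e^(−kt)  ⇒  t = ln(C₀/C) / k
t = ln(143/11.1) / 0.01947 = 2.556 / 0.01947 ≈ 131 hours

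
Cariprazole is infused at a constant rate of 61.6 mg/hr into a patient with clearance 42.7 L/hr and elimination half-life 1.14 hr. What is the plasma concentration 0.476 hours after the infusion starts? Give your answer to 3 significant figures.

0.363 µg/mL

Css = rate / CL = 61.6 / 42.7 = 1.443 µg/mL
k = ln 2 / 1.14 = 0.6080 hr⁻¹
C(t) = Css (1 − e^(−kt)) = 1.443 × (1 − e^(−0.2894)) = 1.443 × 0.2513 ≈ 0.363 µg/mL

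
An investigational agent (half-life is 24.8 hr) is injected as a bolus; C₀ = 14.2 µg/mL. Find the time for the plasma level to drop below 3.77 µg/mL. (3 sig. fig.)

47.4 hours

k = ln 2 / 24.8 = 0.02795 hr⁻¹
C(t) = C₀ e^(−kt)  ⇒  t = ln(C₀/C) / k
t = ln(14.2/3.77) / 0.02795 = 1.326 / 0.02795 ≈ 47.4 hours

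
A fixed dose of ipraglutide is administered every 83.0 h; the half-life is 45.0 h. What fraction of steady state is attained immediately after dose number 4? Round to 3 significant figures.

k = ln 2 / 45.0 = 0.01540 h⁻¹
f_n = 1 − e^(−nkτ) = 1 − e^(−4 × 0.01540 × 83.0) = 1 − e^(−5.114) = 1 − 0.006013 ≈ 0.994

0.994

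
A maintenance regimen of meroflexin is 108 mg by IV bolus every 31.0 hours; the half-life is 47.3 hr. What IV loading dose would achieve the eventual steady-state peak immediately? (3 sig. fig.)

k = ln 2 / 47.3 = 0.01465 hr⁻¹
Accumulation ratio R = 1 / (1 − e^(−kτ)) = 1 / (1 − e^(−0.01465×31.0)) = 1 / (1 − 0.6349) = 2.739
Loading dose = maintenance dose × R = 108 × 2.739 ≈ 296 mg

296 mg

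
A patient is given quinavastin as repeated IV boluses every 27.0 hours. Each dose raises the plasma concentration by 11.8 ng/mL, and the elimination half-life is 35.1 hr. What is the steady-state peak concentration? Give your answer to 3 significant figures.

k = ln 2 / 35.1 = 0.01975 hr⁻¹
Fraction remaining after one interval: e^(−kτ) = e^(−0.01975 × 27.0) = 0.5867
R = 1 / (1 − 0.5867) = 2.420
Css,max = 11.8 × 2.420 ≈ 28.6 ng/mL

28.6 ng/mL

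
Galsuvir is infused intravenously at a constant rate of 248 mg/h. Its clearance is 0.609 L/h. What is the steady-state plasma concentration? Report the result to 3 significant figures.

Css = infusion rate / CL = 248 / 0.609 ≈ 407 mg/L

407 mg/L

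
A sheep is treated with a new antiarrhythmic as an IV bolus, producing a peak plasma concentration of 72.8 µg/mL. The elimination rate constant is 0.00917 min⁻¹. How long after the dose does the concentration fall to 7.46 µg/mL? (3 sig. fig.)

C(t) = C₀ e^(−kt)  ⇒  t = ln(C₀/C) / k
t = ln(72.8/7.46) / 0.009170 = 2.278 / 0.009170 ≈ 248 minutes

248 minutes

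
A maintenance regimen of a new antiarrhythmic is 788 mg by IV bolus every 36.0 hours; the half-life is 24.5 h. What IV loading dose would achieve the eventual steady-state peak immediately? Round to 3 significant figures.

1230 mg

k = ln 2 / 24.5 = 0.02829 h⁻¹
Accumulation ratio R = 1 / (1 − e^(−kτ)) = 1 / (1 − e^(−0.02829×36.0)) = 1 / (1 − 0.3611) = 1.565
Loading dose = maintenance dose × R = 788 × 1.565 ≈ 1230 mg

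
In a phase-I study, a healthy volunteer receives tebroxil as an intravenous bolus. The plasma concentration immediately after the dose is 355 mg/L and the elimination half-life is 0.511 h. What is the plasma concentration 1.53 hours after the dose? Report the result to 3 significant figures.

k = ln 2 / 0.511 = 1.356 h⁻¹
C(t) = C₀ e^(−kt) = 355 × e^(−1.356 × 1.53) = 355 × e^(−2.075) = 355 × 0.1255 ≈ 44.6 mg/L

44.6 mg/L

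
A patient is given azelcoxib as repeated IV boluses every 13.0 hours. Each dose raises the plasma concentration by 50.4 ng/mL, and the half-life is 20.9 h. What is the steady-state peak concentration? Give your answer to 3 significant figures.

144 ng/mL

k = ln 2 / 20.9 = 0.03316 h⁻¹
Fraction remaining after one interval: e^(−kτ) = e^(−0.03316 × 13.0) = 0.6498
R = 1 / (1 − 0.6498) = 2.855
Css,max = 50.4 × 2.855 ≈ 144 ng/mL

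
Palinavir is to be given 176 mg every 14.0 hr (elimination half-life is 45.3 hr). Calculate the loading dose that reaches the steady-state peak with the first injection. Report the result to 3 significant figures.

913 mg

k = ln 2 / 45.3 = 0.01530 hr⁻¹
Accumulation ratio R = 1 / (1 − e^(−kτ)) = 1 / (1 − e^(−0.01530×14.0)) = 1 / (1 − 0.8072) = 5.186
Loading dose = maintenance dose × R = 176 × 5.186 ≈ 913 mg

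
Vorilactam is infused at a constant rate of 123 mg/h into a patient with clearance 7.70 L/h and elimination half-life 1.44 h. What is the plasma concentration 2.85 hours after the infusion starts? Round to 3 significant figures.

11.9 mg/L

Css = rate / CL = 123 / 7.70 = 15.97 mg/L
k = ln 2 / 1.44 = 0.4814 h⁻¹
C(t) = Css (1 − e^(−kt)) = 15.97 × (1 − e^(−1.372)) = 15.97 × 0.7464 ≈ 11.9 mg/L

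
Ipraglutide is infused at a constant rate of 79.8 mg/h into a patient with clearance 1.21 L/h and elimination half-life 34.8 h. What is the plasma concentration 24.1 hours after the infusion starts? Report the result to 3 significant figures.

25.1 µg/mL

Css = rate / CL = 79.8 / 1.21 = 65.95 µg/mL
k = ln 2 / 34.8 = 0.01992 h⁻¹
C(t) = Css (1 − e^(−kt)) = 65.95 × (1 − e^(−0.4800)) = 65.95 × 0.3812 ≈ 25.1 µg/mL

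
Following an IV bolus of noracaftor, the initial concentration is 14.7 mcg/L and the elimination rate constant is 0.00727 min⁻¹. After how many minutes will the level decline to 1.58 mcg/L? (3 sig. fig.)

307 minutes

C(t) = C₀ e^(−kt)  ⇒  t = ln(C₀/C) / k
t = ln(14.7/1.58) / 0.007270 = 2.230 / 0.007270 ≈ 307 minutes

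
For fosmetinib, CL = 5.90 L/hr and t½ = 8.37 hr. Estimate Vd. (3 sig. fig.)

71.2 L

k = ln 2 / t½ = ln 2 / 8.37 = 0.08281 hr⁻¹
V = CL / k = 5.90 / 0.08281 ≈ 71.2 L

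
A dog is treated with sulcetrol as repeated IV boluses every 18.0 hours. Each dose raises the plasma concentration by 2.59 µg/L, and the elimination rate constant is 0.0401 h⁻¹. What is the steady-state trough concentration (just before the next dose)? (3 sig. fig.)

2.45 µg/L

Fraction remaining after one interval: e^(−kτ) = e^(−0.04010 × 18.0) = 0.4859
R = 1 / (1 − 0.4859) = 1.945
Css,max = 2.59 × 1.945 = 5.038 µg/L
Css,min = Css,max × e^(−kτ) = 5.038 × 0.4859 ≈ 2.45 µg/L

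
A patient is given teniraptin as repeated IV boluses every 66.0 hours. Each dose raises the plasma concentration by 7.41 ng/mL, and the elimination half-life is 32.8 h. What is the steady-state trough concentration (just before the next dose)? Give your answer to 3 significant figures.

k = ln 2 / 32.8 = 0.02113 h⁻¹
Fraction remaining after one interval: e^(−kτ) = e^(−0.02113 × 66.0) = 0.2479
R = 1 / (1 − 0.2479) = 1.330
Css,max = 7.41 × 1.330 = 9.852 ng/mL
Css,min = Css,max × e^(−kτ) = 9.852 × 0.2479 ≈ 2.44 ng/mL

2.44 ng/mL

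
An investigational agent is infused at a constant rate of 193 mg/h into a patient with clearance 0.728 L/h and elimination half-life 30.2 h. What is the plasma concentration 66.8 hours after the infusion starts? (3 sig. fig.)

208 mg/L

Css = rate / CL = 193 / 0.728 = 265.1 mg/L
k = ln 2 / 30.2 = 0.02295 h⁻¹
C(t) = Css (1 − e^(−kt)) = 265.1 × (1 − e^(−1.533)) = 265.1 × 0.7842 ≈ 208 mg/L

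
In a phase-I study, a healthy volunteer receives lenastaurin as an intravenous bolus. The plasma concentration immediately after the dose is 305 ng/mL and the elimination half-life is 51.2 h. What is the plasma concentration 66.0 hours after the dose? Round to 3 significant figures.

125 ng/mL

k = ln 2 / 51.2 = 0.01354 h⁻¹
66.0 h is 1.289 half-lives, so C = 305 × (1/2)^1.289 = 305 × 0.4092 ≈ 125 ng/mL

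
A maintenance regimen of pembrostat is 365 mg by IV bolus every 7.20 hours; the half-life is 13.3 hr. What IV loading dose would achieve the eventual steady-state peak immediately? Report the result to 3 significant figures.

k = ln 2 / 13.3 = 0.05212 hr⁻¹
Accumulation ratio R = 1 / (1 − e^(−kτ)) = 1 / (1 − e^(−0.05212×7.20)) = 1 / (1 − 0.6871) = 3.196
Loading dose = maintenance dose × R = 365 × 3.196 ≈ 1170 mg

1170 mg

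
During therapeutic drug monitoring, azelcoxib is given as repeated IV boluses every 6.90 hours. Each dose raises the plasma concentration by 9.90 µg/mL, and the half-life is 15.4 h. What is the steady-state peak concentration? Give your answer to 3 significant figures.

k = ln 2 / 15.4 = 0.04501 h⁻¹
Fraction remaining after one interval: e^(−kτ) = e^(−0.04501 × 6.90) = 0.7330
R = 1 / (1 − 0.7330) = 3.746
Css,max = 9.90 × 3.746 ≈ 37.1 µg/mL

37.1 µg/mL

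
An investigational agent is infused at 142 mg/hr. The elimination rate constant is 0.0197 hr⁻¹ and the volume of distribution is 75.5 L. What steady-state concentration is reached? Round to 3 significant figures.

CL = k · V = 0.0197 × 75.5 = 1.487 L/hr
Css = rate / CL = 142 / 1.487 ≈ 95.5 mg/L

95.5 mg/L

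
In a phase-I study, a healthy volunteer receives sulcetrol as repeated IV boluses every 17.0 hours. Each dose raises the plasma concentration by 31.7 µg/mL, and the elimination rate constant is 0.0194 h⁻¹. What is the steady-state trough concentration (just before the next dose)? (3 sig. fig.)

Fraction remaining after one interval: e^(−kτ) = e^(−0.01940 × 17.0) = 0.7191
R = 1 / (1 − 0.7191) = 3.560
Css,max = 31.7 × 3.560 = 112.8 µg/mL
Css,min = Css,max × e^(−kτ) = 112.8 × 0.7191 ≈ 81.1 µg/mL

81.1 µg/mL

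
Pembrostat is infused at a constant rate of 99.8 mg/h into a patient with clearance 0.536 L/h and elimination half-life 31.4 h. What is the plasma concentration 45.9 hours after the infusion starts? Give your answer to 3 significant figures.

119 mg/L

Css = rate / CL = 99.8 / 0.536 = 186.2 mg/L
k = ln 2 / 31.4 = 0.02207 h⁻¹
C(t) = Css (1 − e^(−kt)) = 186.2 × (1 − e^(−1.013)) = 186.2 × 0.6370 ≈ 119 mg/L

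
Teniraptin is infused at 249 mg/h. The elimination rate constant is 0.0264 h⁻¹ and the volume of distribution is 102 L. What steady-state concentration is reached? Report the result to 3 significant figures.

92.5 µg/mL

CL = k · V = 0.0264 × 102 = 2.693 L/h
Css = rate / CL = 249 / 2.693 ≈ 92.5 µg/mL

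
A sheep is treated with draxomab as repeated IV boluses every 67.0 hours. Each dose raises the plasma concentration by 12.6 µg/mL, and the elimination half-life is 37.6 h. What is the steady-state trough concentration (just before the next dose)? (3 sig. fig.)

5.17 µg/mL

k = ln 2 / 37.6 = 0.01843 h⁻¹
Fraction remaining after one interval: e^(−kτ) = e^(−0.01843 × 67.0) = 0.2908
R = 1 / (1 − 0.2908) = 1.410
Css,max = 12.6 × 1.410 = 17.77 µg/mL
Css,min = Css,max × e^(−kτ) = 17.77 × 0.2908 ≈ 5.17 µg/mL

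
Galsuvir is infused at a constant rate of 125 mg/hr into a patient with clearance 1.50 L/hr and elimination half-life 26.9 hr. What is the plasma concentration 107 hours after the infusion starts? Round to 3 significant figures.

78.0 mg/L

Css = rate / CL = 125 / 1.50 = 83.33 mg/L
k = ln 2 / 26.9 = 0.02577 hr⁻¹
C(t) = Css (1 − e^(−kt)) = 83.33 × (1 − e^(−2.757)) = 83.33 × 0.9365 ≈ 78.0 mg/L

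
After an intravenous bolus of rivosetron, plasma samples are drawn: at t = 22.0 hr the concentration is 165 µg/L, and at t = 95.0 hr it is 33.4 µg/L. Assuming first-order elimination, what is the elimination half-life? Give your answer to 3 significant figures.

k = ln(C₁/C₂) / (t₂ − t₁) = ln(165/33.4) / (95.0 − 22.0)
  = 1.597 / 73.00 = 0.02188 hr⁻¹
t½ = ln 2 / k = ln 2 / 0.02188 ≈ 31.7 hours

31.7 hours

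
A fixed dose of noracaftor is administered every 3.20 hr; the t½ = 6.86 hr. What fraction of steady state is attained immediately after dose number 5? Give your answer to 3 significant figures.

k = ln 2 / 6.86 = 0.1010 hr⁻¹
f_n = 1 − e^(−nkτ) = 1 − e^(−5 × 0.1010 × 3.20) = 1 − e^(−1.617) = 1 − 0.1986 ≈ 0.801

0.801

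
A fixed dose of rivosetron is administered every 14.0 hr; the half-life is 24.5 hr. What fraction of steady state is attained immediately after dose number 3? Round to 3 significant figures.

k = ln 2 / 24.5 = 0.02829 hr⁻¹
f_n = 1 − e^(−nkτ) = 1 − e^(−3 × 0.02829 × 14.0) = 1 − e^(−1.188) = 1 − 0.3048 ≈ 0.695

0.695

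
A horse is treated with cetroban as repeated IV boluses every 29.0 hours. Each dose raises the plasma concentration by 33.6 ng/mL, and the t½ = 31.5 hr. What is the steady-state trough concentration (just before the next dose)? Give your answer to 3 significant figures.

37.6 ng/mL

k = ln 2 / 31.5 = 0.02200 hr⁻¹
Fraction remaining after one interval: e^(−kτ) = e^(−0.02200 × 29.0) = 0.5283
R = 1 / (1 − 0.5283) = 2.120
Css,max = 33.6 × 2.120 = 71.23 ng/mL
Css,min = Css,max × e^(−kτ) = 71.23 × 0.5283 ≈ 37.6 ng/mL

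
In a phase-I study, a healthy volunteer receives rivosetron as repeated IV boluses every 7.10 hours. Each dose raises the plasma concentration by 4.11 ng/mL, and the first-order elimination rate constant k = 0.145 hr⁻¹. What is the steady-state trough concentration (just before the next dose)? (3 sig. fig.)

Fraction remaining after one interval: e^(−kτ) = e^(−0.1450 × 7.10) = 0.3572
R = 1 / (1 − 0.3572) = 1.556
Css,max = 4.11 × 1.556 = 6.394 ng/mL
Css,min = Css,max × e^(−kτ) = 6.394 × 0.3572 ≈ 2.28 ng/mL

2.28 ng/mL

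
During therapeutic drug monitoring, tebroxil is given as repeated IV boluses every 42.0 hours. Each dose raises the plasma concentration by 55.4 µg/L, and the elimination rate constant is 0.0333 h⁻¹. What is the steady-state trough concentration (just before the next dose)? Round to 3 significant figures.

Fraction remaining after one interval: e^(−kτ) = e^(−0.03330 × 42.0) = 0.2469
R = 1 / (1 − 0.2469) = 1.328
Css,max = 55.4 × 1.328 = 73.57 µg/L
Css,min = Css,max × e^(−kτ) = 73.57 × 0.2469 ≈ 18.2 µg/L

18.2 µg/L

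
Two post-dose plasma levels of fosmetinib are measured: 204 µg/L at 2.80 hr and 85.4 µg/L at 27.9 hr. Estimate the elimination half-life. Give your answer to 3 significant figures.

20.0 hours

k = ln(C₁/C₂) / (t₂ − t₁) = ln(204/85.4) / (27.9 − 2.80)
  = 0.8708 / 25.10 = 0.03469 hr⁻¹
t½ = ln 2 / k = ln 2 / 0.03469 ≈ 20.0 hours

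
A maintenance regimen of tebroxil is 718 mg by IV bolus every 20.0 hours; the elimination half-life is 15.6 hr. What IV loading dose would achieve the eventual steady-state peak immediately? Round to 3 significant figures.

1220 mg

k = ln 2 / 15.6 = 0.04443 hr⁻¹
Accumulation ratio R = 1 / (1 − e^(−kτ)) = 1 / (1 − e^(−0.04443×20.0)) = 1 / (1 − 0.4112) = 1.698
Loading dose = maintenance dose × R = 718 × 1.698 ≈ 1220 mg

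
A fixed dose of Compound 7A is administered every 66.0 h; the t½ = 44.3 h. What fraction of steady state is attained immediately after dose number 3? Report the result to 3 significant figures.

0.955

k = ln 2 / 44.3 = 0.01565 h⁻¹
f_n = 1 − e^(−nkτ) = 1 − e^(−3 × 0.01565 × 66.0) = 1 − e^(−3.098) = 1 − 0.04514 ≈ 0.955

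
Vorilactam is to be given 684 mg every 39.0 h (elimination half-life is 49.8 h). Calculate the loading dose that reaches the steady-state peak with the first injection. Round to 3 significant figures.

k = ln 2 / 49.8 = 0.01392 h⁻¹
Accumulation ratio R = 1 / (1 − e^(−kτ)) = 1 / (1 − e^(−0.01392×39.0)) = 1 / (1 − 0.5811) = 2.387
Loading dose = maintenance dose × R = 684 × 2.387 ≈ 1630 mg

1630 mg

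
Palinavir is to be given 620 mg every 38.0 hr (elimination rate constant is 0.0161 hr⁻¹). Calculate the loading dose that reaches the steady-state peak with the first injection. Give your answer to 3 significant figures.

Accumulation ratio R = 1 / (1 − e^(−kτ)) = 1 / (1 − e^(−0.01610×38.0)) = 1 / (1 − 0.5424) = 2.185
Loading dose = maintenance dose × R = 620 × 2.185 ≈ 1350 mg

1350 mg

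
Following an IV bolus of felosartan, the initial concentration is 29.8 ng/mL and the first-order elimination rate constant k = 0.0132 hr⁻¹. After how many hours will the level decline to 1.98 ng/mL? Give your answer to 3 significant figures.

C(t) = C₀ e^(−kt)  ⇒  t = ln(C₀/C) / k
t = ln(29.8/1.98) / 0.01320 = 2.711 / 0.01320 ≈ 205 hours

205 hours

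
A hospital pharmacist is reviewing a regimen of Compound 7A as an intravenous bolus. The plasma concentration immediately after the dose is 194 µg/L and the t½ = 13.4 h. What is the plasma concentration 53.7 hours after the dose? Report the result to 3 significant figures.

12.1 µg/L

k = ln 2 / 13.4 = 0.05173 h⁻¹
53.7 h is 4.007 half-lives, so C = 194 × (1/2)^4.007 = 194 × 0.06218 ≈ 12.1 µg/L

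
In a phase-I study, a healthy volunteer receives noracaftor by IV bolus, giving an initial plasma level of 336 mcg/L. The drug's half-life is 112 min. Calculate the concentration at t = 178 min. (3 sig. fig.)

112 mcg/L

k = ln 2 / 112 = 0.006189 min⁻¹
C(t) = C₀ e^(−kt) = 336 × e^(−0.006189 × 178) = 336 × e^(−1.102) = 336 × 0.3323 ≈ 112 mcg/L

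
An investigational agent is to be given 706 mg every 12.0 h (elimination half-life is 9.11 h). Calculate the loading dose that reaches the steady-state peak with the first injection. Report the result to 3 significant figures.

k = ln 2 / 9.11 = 0.07609 h⁻¹
Accumulation ratio R = 1 / (1 − e^(−kτ)) = 1 / (1 − e^(−0.07609×12.0)) = 1 / (1 − 0.4013) = 1.670
Loading dose = maintenance dose × R = 706 × 1.670 ≈ 1180 mg

1180 mg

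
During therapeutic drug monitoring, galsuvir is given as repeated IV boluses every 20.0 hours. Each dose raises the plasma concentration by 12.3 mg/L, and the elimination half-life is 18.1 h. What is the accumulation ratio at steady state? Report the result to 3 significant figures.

k = ln 2 / 18.1 = 0.03830 h⁻¹
Fraction remaining after one interval: e^(−kτ) = e^(−0.03830 × 20.0) = 0.4649
R = 1 / (1 − 0.4649) = 1 / 0.5351 ≈ 1.87

1.87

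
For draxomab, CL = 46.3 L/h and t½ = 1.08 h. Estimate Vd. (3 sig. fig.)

k = ln 2 / t½ = ln 2 / 1.08 = 0.6418 h⁻¹
V = CL / k = 46.3 / 0.6418 ≈ 72.1 L

72.1 L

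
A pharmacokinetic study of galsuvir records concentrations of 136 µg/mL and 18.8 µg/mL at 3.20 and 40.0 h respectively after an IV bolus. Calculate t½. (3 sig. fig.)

k = ln(C₁/C₂) / (t₂ − t₁) = ln(136/18.8) / (40.0 − 3.20)
  = 1.979 / 36.80 = 0.05377 h⁻¹
t½ = ln 2 / k = ln 2 / 0.05377 ≈ 12.9 hours

12.9 hours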